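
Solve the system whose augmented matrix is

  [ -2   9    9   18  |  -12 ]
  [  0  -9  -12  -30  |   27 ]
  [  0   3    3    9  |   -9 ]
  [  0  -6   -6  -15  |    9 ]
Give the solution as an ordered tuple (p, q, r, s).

(6, 3, 3, -3)

Multiply r1 by -1/2.
  [ 1  -9/2  -9/2   -9  |   6 ]
  [ 0    -9   -12  -30  |  27 ]
  [ 0     3     3    9  |  -9 ]
  [ 0    -6    -6  -15  |   9 ]
Multiply r2 by -1/9.
  [ 1  -9/2  -9/2    -9  |   6 ]
  [ 0     1   4/3  10/3  |  -3 ]
  [ 0     3     3     9  |  -9 ]
  [ 0    -6    -6   -15  |   9 ]
Subtract 3 times r2 from r3.
  [ 1  -9/2  -9/2    -9  |   6 ]
  [ 0     1   4/3  10/3  |  -3 ]
  [ 0     0    -1    -1  |   0 ]
  [ 0    -6    -6   -15  |   9 ]
Add 6 times r2 to r4.
  [ 1  -9/2  -9/2    -9  |   6 ]
  [ 0     1   4/3  10/3  |  -3 ]
  [ 0     0    -1    -1  |   0 ]
  [ 0     0     2     5  |  -9 ]
Multiply r3 by -1.
  [ 1  -9/2  -9/2    -9  |   6 ]
  [ 0     1   4/3  10/3  |  -3 ]
  [ 0     0     1     1  |   0 ]
  [ 0     0     2     5  |  -9 ]
Subtract 2 times r3 from r4.
  [ 1  -9/2  -9/2    -9  |   6 ]
  [ 0     1   4/3  10/3  |  -3 ]
  [ 0     0     1     1  |   0 ]
  [ 0     0     0     3  |  -9 ]
Multiply r4 by 1/3.
  [ 1  -9/2  -9/2    -9  |   6 ]
  [ 0     1   4/3  10/3  |  -3 ]
  [ 0     0     1     1  |   0 ]
  [ 0     0     0     1  |  -3 ]
Subtract r4 from r3.
  [ 1  -9/2  -9/2    -9  |   6 ]
  [ 0     1   4/3  10/3  |  -3 ]
  [ 0     0     1     0  |   3 ]
  [ 0     0     0     1  |  -3 ]
Subtract 10/3 times r4 from r2.
  [ 1  -9/2  -9/2  -9  |   6 ]
  [ 0     1   4/3   0  |   7 ]
  [ 0     0     1   0  |   3 ]
  [ 0     0     0   1  |  -3 ]
Add 9 times r4 to r1.
  [ 1  -9/2  -9/2  0  |  -21 ]
  [ 0     1   4/3  0  |    7 ]
  [ 0     0     1  0  |    3 ]
  [ 0     0     0  1  |   -3 ]
Subtract 4/3 times r3 from r2.
  [ 1  -9/2  -9/2  0  |  -21 ]
  [ 0     1     0  0  |    3 ]
  [ 0     0     1  0  |    3 ]
  [ 0     0     0  1  |   -3 ]
Add 9/2 times r3 to r1.
  [ 1  -9/2  0  0  |  -15/2 ]
  [ 0     1  0  0  |      3 ]
  [ 0     0  1  0  |      3 ]
  [ 0     0  0  1  |     -3 ]
Add 9/2 times r2 to r1.
  [ 1  0  0  0  |   6 ]
  [ 0  1  0  0  |   3 ]
  [ 0  0  1  0  |   3 ]
  [ 0  0  0  1  |  -3 ]
Reading off the last column: p = 6, q = 3, r = 3, s = -3.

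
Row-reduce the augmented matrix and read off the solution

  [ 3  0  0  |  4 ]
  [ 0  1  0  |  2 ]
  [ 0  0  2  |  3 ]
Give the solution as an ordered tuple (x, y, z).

(4/3, 2, 3/2)

Multiply ρ1 by 1/3.
  [ 1  0  0  |  4/3 ]
  [ 0  1  0  |    2 ]
  [ 0  0  2  |    3 ]
Multiply ρ3 by 1/2.
  [ 1  0  0  |  4/3 ]
  [ 0  1  0  |    2 ]
  [ 0  0  1  |  3/2 ]
Reading off the last column: x = 4/3, y = 2, z = 3/2.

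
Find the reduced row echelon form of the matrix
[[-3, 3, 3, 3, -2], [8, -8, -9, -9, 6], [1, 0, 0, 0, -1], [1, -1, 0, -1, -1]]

ρ1 ← -1/3·ρ1
ρ2 ← ρ2 − 8·ρ1
ρ3 ← ρ3 − ρ1
ρ4 ← ρ4 − ρ1
ρ2 <=> ρ3
ρ3 ← -1·ρ3
ρ4 ← ρ4 − ρ3
ρ4 ← -1·ρ4
ρ3 ← ρ3 − ρ4
ρ2 ← ρ2 − ρ4
ρ1 ← ρ1 + ρ4
ρ2 ← ρ2 − ρ3
ρ1 ← ρ1 + ρ3
ρ1 ← ρ1 + ρ2

[[1, 0, 0, 0, -1], [0, 1, 0, 0, -1], [0, 0, 1, 0, -5/3], [0, 0, 0, 1, 1]]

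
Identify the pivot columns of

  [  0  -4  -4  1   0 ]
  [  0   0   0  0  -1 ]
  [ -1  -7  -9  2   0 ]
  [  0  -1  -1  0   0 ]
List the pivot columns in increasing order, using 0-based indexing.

0, 1, 3, 4

r1 <-> r3
  [ -1  -7  -9  2   0 ]
  [  0   0   0  0  -1 ]
  [  0  -4  -4  1   0 ]
  [  0  -1  -1  0   0 ]
r1 → -1·r1
  [ 1   7   9  -2   0 ]
  [ 0   0   0   0  -1 ]
  [ 0  -4  -4   1   0 ]
  [ 0  -1  -1   0   0 ]
r2 <-> r3
  [ 1   7   9  -2   0 ]
  [ 0  -4  -4   1   0 ]
  [ 0   0   0   0  -1 ]
  [ 0  -1  -1   0   0 ]
r2 → -1/4·r2
  [ 1   7   9    -2   0 ]
  [ 0   1   1  -1/4   0 ]
  [ 0   0   0     0  -1 ]
  [ 0  -1  -1     0   0 ]
r4 → r4 + r2
  [ 1  7  9    -2   0 ]
  [ 0  1  1  -1/4   0 ]
  [ 0  0  0     0  -1 ]
  [ 0  0  0  -1/4   0 ]
r3 <-> r4
  [ 1  7  9    -2   0 ]
  [ 0  1  1  -1/4   0 ]
  [ 0  0  0  -1/4   0 ]
  [ 0  0  0     0  -1 ]
r3 → -4·r3
  [ 1  7  9    -2   0 ]
  [ 0  1  1  -1/4   0 ]
  [ 0  0  0     1   0 ]
  [ 0  0  0     0  -1 ]
r4 → -1·r4
  [ 1  7  9    -2  0 ]
  [ 0  1  1  -1/4  0 ]
  [ 0  0  0     1  0 ]
  [ 0  0  0     0  1 ]
r2 → r2 + 1/4·r3
  [ 1  7  9  -2  0 ]
  [ 0  1  1   0  0 ]
  [ 0  0  0   1  0 ]
  [ 0  0  0   0  1 ]
r1 → r1 + 2·r3
  [ 1  7  9  0  0 ]
  [ 0  1  1  0  0 ]
  [ 0  0  0  1  0 ]
  [ 0  0  0  0  1 ]
r1 → r1 − 7·r2
  [ 1  0  2  0  0 ]
  [ 0  1  1  0  0 ]
  [ 0  0  0  1  0 ]
  [ 0  0  0  0  1 ]
Pivot columns are the columns containing a leading 1.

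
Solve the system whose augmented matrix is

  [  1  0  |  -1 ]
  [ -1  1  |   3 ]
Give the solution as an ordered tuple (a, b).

(-1, 2)

R2 ← R2 + R1
  [ 1  0  |  -1 ]
  [ 0  1  |   2 ]
Reading off the last column: a = -1, b = 2.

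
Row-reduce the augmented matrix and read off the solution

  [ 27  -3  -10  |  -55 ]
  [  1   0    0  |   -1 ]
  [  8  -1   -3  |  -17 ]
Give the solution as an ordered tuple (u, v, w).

Multiply ρ1 by 1/27.
  [ 1  -1/9  -10/27  |  -55/27 ]
  [ 1     0       0  |      -1 ]
  [ 8    -1      -3  |     -17 ]
Subtract ρ1 from ρ2.
  [ 1  -1/9  -10/27  |  -55/27 ]
  [ 0   1/9   10/27  |   28/27 ]
  [ 8    -1      -3  |     -17 ]
Subtract 8 times ρ1 from ρ3.
  [ 1  -1/9  -10/27  |  -55/27 ]
  [ 0   1/9   10/27  |   28/27 ]
  [ 0  -1/9   -1/27  |  -19/27 ]
Multiply ρ2 by 9.
  [ 1  -1/9  -10/27  |  -55/27 ]
  [ 0     1    10/3  |    28/3 ]
  [ 0  -1/9   -1/27  |  -19/27 ]
Add 1/9 times ρ2 to ρ3.
  [ 1  -1/9  -10/27  |  -55/27 ]
  [ 0     1    10/3  |    28/3 ]
  [ 0     0     1/3  |     1/3 ]
Multiply ρ3 by 3.
  [ 1  -1/9  -10/27  |  -55/27 ]
  [ 0     1    10/3  |    28/3 ]
  [ 0     0       1  |       1 ]
Subtract 10/3 times ρ3 from ρ2.
  [ 1  -1/9  -10/27  |  -55/27 ]
  [ 0     1       0  |       6 ]
  [ 0     0       1  |       1 ]
Add 10/27 times ρ3 to ρ1.
  [ 1  -1/9  0  |  -5/3 ]
  [ 0     1  0  |     6 ]
  [ 0     0  1  |     1 ]
Add 1/9 times ρ2 to ρ1.
  [ 1  0  0  |  -1 ]
  [ 0  1  0  |   6 ]
  [ 0  0  1  |   1 ]
Reading off the last column: u = -1, v = 6, w = 1.

(-1, 6, 1)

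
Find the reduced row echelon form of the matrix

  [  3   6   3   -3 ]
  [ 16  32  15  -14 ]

ρ1 ← 1/3·ρ1
  [  1   2   1   -1 ]
  [ 16  32  15  -14 ]
ρ2 ← ρ2 − 16·ρ1
  [ 1  2   1  -1 ]
  [ 0  0  -1   2 ]
ρ2 ← -1·ρ2
  [ 1  2  1  -1 ]
  [ 0  0  1  -2 ]
ρ1 ← ρ1 − ρ2
  [ 1  2  0   1 ]
  [ 0  0  1  -2 ]

[[1, 2, 0, 1], [0, 0, 1, -2]]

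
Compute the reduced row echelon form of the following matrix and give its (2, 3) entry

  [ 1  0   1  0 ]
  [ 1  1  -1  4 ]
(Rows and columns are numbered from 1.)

Subtract r1 from r2.
  [ 1  0   1  0 ]
  [ 0  1  -2  4 ]

-2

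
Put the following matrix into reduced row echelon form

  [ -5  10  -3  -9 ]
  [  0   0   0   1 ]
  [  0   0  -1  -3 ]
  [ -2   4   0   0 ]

[[1, -2, 0, 0], [0, 0, 1, 0], [0, 0, 0, 1], [0, 0, 0, 0]]

R1 ← -1/5·R1
  [  1  -2  3/5  9/5 ]
  [  0   0    0    1 ]
  [  0   0   -1   -3 ]
  [ -2   4    0    0 ]
R4 ← R4 + 2·R1
  [ 1  -2  3/5   9/5 ]
  [ 0   0    0     1 ]
  [ 0   0   -1    -3 ]
  [ 0   0  6/5  18/5 ]
R2 ↔ R3
  [ 1  -2  3/5   9/5 ]
  [ 0   0   -1    -3 ]
  [ 0   0    0     1 ]
  [ 0   0  6/5  18/5 ]
R2 ← -1·R2
  [ 1  -2  3/5   9/5 ]
  [ 0   0    1     3 ]
  [ 0   0    0     1 ]
  [ 0   0  6/5  18/5 ]
R4 ← R4 − 6/5·R2
  [ 1  -2  3/5  9/5 ]
  [ 0   0    1    3 ]
  [ 0   0    0    1 ]
  [ 0   0    0    0 ]
R2 ← R2 − 3·R3
  [ 1  -2  3/5  9/5 ]
  [ 0   0    1    0 ]
  [ 0   0    0    1 ]
  [ 0   0    0    0 ]
R1 ← R1 − 9/5·R3
  [ 1  -2  3/5  0 ]
  [ 0   0    1  0 ]
  [ 0   0    0  1 ]
  [ 0   0    0  0 ]
R1 ← R1 − 3/5·R2
  [ 1  -2  0  0 ]
  [ 0   0  1  0 ]
  [ 0   0  0  1 ]
  [ 0   0  0  0 ]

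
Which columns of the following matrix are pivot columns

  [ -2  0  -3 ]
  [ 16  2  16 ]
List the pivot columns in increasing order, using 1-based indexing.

r1 -> -1/2·r1
  [  1  0  3/2 ]
  [ 16  2   16 ]
r2 -> r2 − 16·r1
  [ 1  0  3/2 ]
  [ 0  2   -8 ]
r2 -> 1/2·r2
  [ 1  0  3/2 ]
  [ 0  1   -4 ]
Pivot columns are the columns containing a leading 1.

1, 2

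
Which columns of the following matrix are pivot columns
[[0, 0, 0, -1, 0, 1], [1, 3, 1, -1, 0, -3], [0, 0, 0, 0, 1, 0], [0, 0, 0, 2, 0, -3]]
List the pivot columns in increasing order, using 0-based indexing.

Swap r1 and r2.
  [ 1  3  1  -1  0  -3 ]
  [ 0  0  0  -1  0   1 ]
  [ 0  0  0   0  1   0 ]
  [ 0  0  0   2  0  -3 ]
Multiply r2 by -1.
  [ 1  3  1  -1  0  -3 ]
  [ 0  0  0   1  0  -1 ]
  [ 0  0  0   0  1   0 ]
  [ 0  0  0   2  0  -3 ]
Subtract 2 times r2 from r4.
  [ 1  3  1  -1  0  -3 ]
  [ 0  0  0   1  0  -1 ]
  [ 0  0  0   0  1   0 ]
  [ 0  0  0   0  0  -1 ]
Multiply r4 by -1.
  [ 1  3  1  -1  0  -3 ]
  [ 0  0  0   1  0  -1 ]
  [ 0  0  0   0  1   0 ]
  [ 0  0  0   0  0   1 ]
Add r4 to r2.
  [ 1  3  1  -1  0  -3 ]
  [ 0  0  0   1  0   0 ]
  [ 0  0  0   0  1   0 ]
  [ 0  0  0   0  0   1 ]
Add 3 times r4 to r1.
  [ 1  3  1  -1  0  0 ]
  [ 0  0  0   1  0  0 ]
  [ 0  0  0   0  1  0 ]
  [ 0  0  0   0  0  1 ]
Add r2 to r1.
  [ 1  3  1  0  0  0 ]
  [ 0  0  0  1  0  0 ]
  [ 0  0  0  0  1  0 ]
  [ 0  0  0  0  0  1 ]
Pivot columns are the columns containing a leading 1.

0, 3, 4, 5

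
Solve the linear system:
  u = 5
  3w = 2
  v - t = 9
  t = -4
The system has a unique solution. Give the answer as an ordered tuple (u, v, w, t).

Form the augmented matrix and row-reduce:
  [ 1  0  0   0  |   5 ]
  [ 0  0  3   0  |   2 ]
  [ 0  1  0  -1  |   9 ]
  [ 0  0  0   1  |  -4 ]
Swap R2 and R3.
Multiply R3 by 1/3.
Add R4 to R2.
Reading off the last column: u = 5, v = 5, w = 2/3, t = -4.

(5, 5, 2/3, -4)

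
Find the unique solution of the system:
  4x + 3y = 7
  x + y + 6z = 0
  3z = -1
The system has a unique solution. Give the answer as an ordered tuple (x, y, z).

(1, 1, -1/3)

Form the augmented matrix and row-reduce:
  [ 4  3  0  |   7 ]
  [ 1  1  6  |   0 ]
  [ 0  0  3  |  -1 ]
r1 → 1/4·r1
  [ 1  3/4  0  |  7/4 ]
  [ 1    1  6  |    0 ]
  [ 0    0  3  |   -1 ]
r2 → r2 − r1
  [ 1  3/4  0  |   7/4 ]
  [ 0  1/4  6  |  -7/4 ]
  [ 0    0  3  |    -1 ]
r2 → 4·r2
  [ 1  3/4   0  |  7/4 ]
  [ 0    1  24  |   -7 ]
  [ 0    0   3  |   -1 ]
r3 → 1/3·r3
  [ 1  3/4   0  |   7/4 ]
  [ 0    1  24  |    -7 ]
  [ 0    0   1  |  -1/3 ]
r2 → r2 − 24·r3
  [ 1  3/4  0  |   7/4 ]
  [ 0    1  0  |     1 ]
  [ 0    0  1  |  -1/3 ]
r1 → r1 − 3/4·r2
  [ 1  0  0  |     1 ]
  [ 0  1  0  |     1 ]
  [ 0  0  1  |  -1/3 ]
Reading off the last column: x = 1, y = 1, z = -1/3.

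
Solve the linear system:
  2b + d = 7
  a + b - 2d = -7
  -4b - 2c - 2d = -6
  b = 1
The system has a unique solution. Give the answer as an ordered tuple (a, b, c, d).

Form the augmented matrix and row-reduce:
  [ 0   2   0   1  |   7 ]
  [ 1   1   0  -2  |  -7 ]
  [ 0  -4  -2  -2  |  -6 ]
  [ 0   1   0   0  |   1 ]
R1 ↔ R2
R2 -> 1/2·R2
R3 -> R3 + 4·R2
R4 -> R4 − R2
R3 -> -1/2·R3
R4 -> -2·R4
R2 -> R2 − 1/2·R4
R1 -> R1 + 2·R4
R1 -> R1 − R2
Reading off the last column: a = 2, b = 1, c = -4, d = 5.

(2, 1, -4, 5)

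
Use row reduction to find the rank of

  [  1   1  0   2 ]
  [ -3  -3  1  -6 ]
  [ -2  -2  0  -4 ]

rank = 2

Add 3 times ρ1 to ρ2.
  [  1   1  0   2 ]
  [  0   0  1   0 ]
  [ -2  -2  0  -4 ]
Add 2 times ρ1 to ρ3.
  [ 1  1  0  2 ]
  [ 0  0  1  0 ]
  [ 0  0  0  0 ]
The reduced form has 2 nonzero rows.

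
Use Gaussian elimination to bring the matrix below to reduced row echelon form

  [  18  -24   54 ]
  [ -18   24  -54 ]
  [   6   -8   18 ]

[[1, -4/3, 3], [0, 0, 0], [0, 0, 0]]

R1 → 1/18·R1
  [   1  -4/3    3 ]
  [ -18    24  -54 ]
  [   6    -8   18 ]
R2 → R2 + 18·R1
  [ 1  -4/3   3 ]
  [ 0     0   0 ]
  [ 6    -8  18 ]
R3 → R3 − 6·R1
  [ 1  -4/3  3 ]
  [ 0     0  0 ]
  [ 0     0  0 ]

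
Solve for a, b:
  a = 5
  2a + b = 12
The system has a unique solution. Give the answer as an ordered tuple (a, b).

Form the augmented matrix and row-reduce:
  [ 1  0  |   5 ]
  [ 2  1  |  12 ]
R2 -> R2 − 2·R1
  [ 1  0  |  5 ]
  [ 0  1  |  2 ]
Reading off the last column: a = 5, b = 2.

(5, 2)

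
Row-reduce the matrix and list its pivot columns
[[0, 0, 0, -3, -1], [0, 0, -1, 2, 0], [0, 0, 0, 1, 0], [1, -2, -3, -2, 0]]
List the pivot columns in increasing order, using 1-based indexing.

1, 3, 4, 5

Swap ρ1 and ρ4.
  [ 1  -2  -3  -2   0 ]
  [ 0   0  -1   2   0 ]
  [ 0   0   0   1   0 ]
  [ 0   0   0  -3  -1 ]
Multiply ρ2 by -1.
  [ 1  -2  -3  -2   0 ]
  [ 0   0   1  -2   0 ]
  [ 0   0   0   1   0 ]
  [ 0   0   0  -3  -1 ]
Add 3 times ρ3 to ρ4.
  [ 1  -2  -3  -2   0 ]
  [ 0   0   1  -2   0 ]
  [ 0   0   0   1   0 ]
  [ 0   0   0   0  -1 ]
Multiply ρ4 by -1.
  [ 1  -2  -3  -2  0 ]
  [ 0   0   1  -2  0 ]
  [ 0   0   0   1  0 ]
  [ 0   0   0   0  1 ]
Add 2 times ρ3 to ρ2.
  [ 1  -2  -3  -2  0 ]
  [ 0   0   1   0  0 ]
  [ 0   0   0   1  0 ]
  [ 0   0   0   0  1 ]
Add 2 times ρ3 to ρ1.
  [ 1  -2  -3  0  0 ]
  [ 0   0   1  0  0 ]
  [ 0   0   0  1  0 ]
  [ 0   0   0  0  1 ]
Add 3 times ρ2 to ρ1.
  [ 1  -2  0  0  0 ]
  [ 0   0  1  0  0 ]
  [ 0   0  0  1  0 ]
  [ 0   0  0  0  1 ]
Pivot columns are the columns containing a leading 1.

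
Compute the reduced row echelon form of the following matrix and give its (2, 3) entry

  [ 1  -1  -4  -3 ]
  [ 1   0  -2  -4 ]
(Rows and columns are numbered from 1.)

ρ2 → ρ2 − ρ1
  [ 1  -1  -4  -3 ]
  [ 0   1   2  -1 ]
ρ1 → ρ1 + ρ2
  [ 1  0  -2  -4 ]
  [ 0  1   2  -1 ]

2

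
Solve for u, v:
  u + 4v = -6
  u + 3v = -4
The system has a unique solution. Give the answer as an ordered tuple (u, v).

(2, -2)

Form the augmented matrix and row-reduce:
  [ 1  4  |  -6 ]
  [ 1  3  |  -4 ]
R2 ← R2 − R1
  [ 1   4  |  -6 ]
  [ 0  -1  |   2 ]
R2 ← -1·R2
  [ 1  4  |  -6 ]
  [ 0  1  |  -2 ]
R1 ← R1 − 4·R2
  [ 1  0  |   2 ]
  [ 0  1  |  -2 ]
Reading off the last column: u = 2, v = -2.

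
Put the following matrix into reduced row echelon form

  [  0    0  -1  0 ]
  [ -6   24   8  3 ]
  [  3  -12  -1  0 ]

[[1, -4, 0, 0], [0, 0, 1, 0], [0, 0, 0, 1]]

Swap R1 and R2.
Multiply R1 by -1/6.
Subtract 3 times R1 from R3.
Multiply R2 by -1.
Subtract 3 times R2 from R3.
Multiply R3 by 2/3.
Add 1/2 times R3 to R1.
Add 4/3 times R2 to R1.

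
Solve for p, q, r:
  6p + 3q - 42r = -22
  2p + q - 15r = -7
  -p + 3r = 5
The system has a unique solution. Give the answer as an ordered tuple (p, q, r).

Form the augmented matrix and row-reduce:
  [  6  3  -42  |  -22 ]
  [  2  1  -15  |   -7 ]
  [ -1  0    3  |    5 ]
Multiply R1 by 1/6.
  [  1  1/2   -7  |  -11/3 ]
  [  2    1  -15  |     -7 ]
  [ -1    0    3  |      5 ]
Subtract 2 times R1 from R2.
  [  1  1/2  -7  |  -11/3 ]
  [  0    0  -1  |    1/3 ]
  [ -1    0   3  |      5 ]
Add R1 to R3.
  [ 1  1/2  -7  |  -11/3 ]
  [ 0    0  -1  |    1/3 ]
  [ 0  1/2  -4  |    4/3 ]
Swap R2 and R3.
  [ 1  1/2  -7  |  -11/3 ]
  [ 0  1/2  -4  |    4/3 ]
  [ 0    0  -1  |    1/3 ]
Multiply R2 by 2.
  [ 1  1/2  -7  |  -11/3 ]
  [ 0    1  -8  |    8/3 ]
  [ 0    0  -1  |    1/3 ]
Multiply R3 by -1.
  [ 1  1/2  -7  |  -11/3 ]
  [ 0    1  -8  |    8/3 ]
  [ 0    0   1  |   -1/3 ]
Add 8 times R3 to R2.
  [ 1  1/2  -7  |  -11/3 ]
  [ 0    1   0  |      0 ]
  [ 0    0   1  |   -1/3 ]
Add 7 times R3 to R1.
  [ 1  1/2  0  |    -6 ]
  [ 0    1  0  |     0 ]
  [ 0    0  1  |  -1/3 ]
Subtract 1/2 times R2 from R1.
  [ 1  0  0  |    -6 ]
  [ 0  1  0  |     0 ]
  [ 0  0  1  |  -1/3 ]
Reading off the last column: p = -6, q = 0, r = -1/3.

(-6, 0, -1/3)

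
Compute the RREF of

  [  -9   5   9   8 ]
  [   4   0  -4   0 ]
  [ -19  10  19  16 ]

Multiply R1 by -1/9.
  [   1  -5/9  -1  -8/9 ]
  [   4     0  -4     0 ]
  [ -19    10  19    16 ]
Subtract 4 times R1 from R2.
  [   1  -5/9  -1  -8/9 ]
  [   0  20/9   0  32/9 ]
  [ -19    10  19    16 ]
Add 19 times R1 to R3.
  [ 1  -5/9  -1  -8/9 ]
  [ 0  20/9   0  32/9 ]
  [ 0  -5/9   0  -8/9 ]
Multiply R2 by 9/20.
  [ 1  -5/9  -1  -8/9 ]
  [ 0     1   0   8/5 ]
  [ 0  -5/9   0  -8/9 ]
Add 5/9 times R2 to R3.
  [ 1  -5/9  -1  -8/9 ]
  [ 0     1   0   8/5 ]
  [ 0     0   0     0 ]
Add 5/9 times R2 to R1.
  [ 1  0  -1    0 ]
  [ 0  1   0  8/5 ]
  [ 0  0   0    0 ]

[[1, 0, -1, 0], [0, 1, 0, 8/5], [0, 0, 0, 0]]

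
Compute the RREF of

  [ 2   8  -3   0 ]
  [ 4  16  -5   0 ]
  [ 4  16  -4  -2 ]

r1 := 1/2·r1
  [ 1   4  -3/2   0 ]
  [ 4  16    -5   0 ]
  [ 4  16    -4  -2 ]
r2 := r2 − 4·r1
  [ 1   4  -3/2   0 ]
  [ 0   0     1   0 ]
  [ 4  16    -4  -2 ]
r3 := r3 − 4·r1
  [ 1  4  -3/2   0 ]
  [ 0  0     1   0 ]
  [ 0  0     2  -2 ]
r3 := r3 − 2·r2
  [ 1  4  -3/2   0 ]
  [ 0  0     1   0 ]
  [ 0  0     0  -2 ]
r3 := -1/2·r3
  [ 1  4  -3/2  0 ]
  [ 0  0     1  0 ]
  [ 0  0     0  1 ]
r1 := r1 + 3/2·r2
  [ 1  4  0  0 ]
  [ 0  0  1  0 ]
  [ 0  0  0  1 ]

[[1, 4, 0, 0], [0, 0, 1, 0], [0, 0, 0, 1]]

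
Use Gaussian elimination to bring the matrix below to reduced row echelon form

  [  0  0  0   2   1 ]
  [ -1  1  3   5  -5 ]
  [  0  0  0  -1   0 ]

Swap R1 and R2.
  [ -1  1  3   5  -5 ]
  [  0  0  0   2   1 ]
  [  0  0  0  -1   0 ]
Multiply R1 by -1.
  [ 1  -1  -3  -5  5 ]
  [ 0   0   0   2  1 ]
  [ 0   0   0  -1  0 ]
Multiply R2 by 1/2.
  [ 1  -1  -3  -5    5 ]
  [ 0   0   0   1  1/2 ]
  [ 0   0   0  -1    0 ]
Add R2 to R3.
  [ 1  -1  -3  -5    5 ]
  [ 0   0   0   1  1/2 ]
  [ 0   0   0   0  1/2 ]
Multiply R3 by 2.
  [ 1  -1  -3  -5    5 ]
  [ 0   0   0   1  1/2 ]
  [ 0   0   0   0    1 ]
Subtract 1/2 times R3 from R2.
  [ 1  -1  -3  -5  5 ]
  [ 0   0   0   1  0 ]
  [ 0   0   0   0  1 ]
Subtract 5 times R3 from R1.
  [ 1  -1  -3  -5  0 ]
  [ 0   0   0   1  0 ]
  [ 0   0   0   0  1 ]
Add 5 times R2 to R1.
  [ 1  -1  -3  0  0 ]
  [ 0   0   0  1  0 ]
  [ 0   0   0  0  1 ]

[[1, -1, -3, 0, 0], [0, 0, 0, 1, 0], [0, 0, 0, 0, 1]]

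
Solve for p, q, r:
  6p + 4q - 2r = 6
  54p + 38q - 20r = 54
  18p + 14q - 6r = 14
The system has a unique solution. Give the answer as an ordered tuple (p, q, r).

(5/3, -2, -2)

Form the augmented matrix and row-reduce:
  [  6   4   -2  |   6 ]
  [ 54  38  -20  |  54 ]
  [ 18  14   -6  |  14 ]
R1 → 1/6·R1
  [  1  2/3  -1/3  |   1 ]
  [ 54   38   -20  |  54 ]
  [ 18   14    -6  |  14 ]
R2 → R2 − 54·R1
  [  1  2/3  -1/3  |   1 ]
  [  0    2    -2  |   0 ]
  [ 18   14    -6  |  14 ]
R3 → R3 − 18·R1
  [ 1  2/3  -1/3  |   1 ]
  [ 0    2    -2  |   0 ]
  [ 0    2     0  |  -4 ]
R2 → 1/2·R2
  [ 1  2/3  -1/3  |   1 ]
  [ 0    1    -1  |   0 ]
  [ 0    2     0  |  -4 ]
R3 → R3 − 2·R2
  [ 1  2/3  -1/3  |   1 ]
  [ 0    1    -1  |   0 ]
  [ 0    0     2  |  -4 ]
R3 → 1/2·R3
  [ 1  2/3  -1/3  |   1 ]
  [ 0    1    -1  |   0 ]
  [ 0    0     1  |  -2 ]
R2 → R2 + R3
  [ 1  2/3  -1/3  |   1 ]
  [ 0    1     0  |  -2 ]
  [ 0    0     1  |  -2 ]
R1 → R1 + 1/3·R3
  [ 1  2/3  0  |  1/3 ]
  [ 0    1  0  |   -2 ]
  [ 0    0  1  |   -2 ]
R1 → R1 − 2/3·R2
  [ 1  0  0  |  5/3 ]
  [ 0  1  0  |   -2 ]
  [ 0  0  1  |   -2 ]
Reading off the last column: p = 5/3, q = -2, r = -2.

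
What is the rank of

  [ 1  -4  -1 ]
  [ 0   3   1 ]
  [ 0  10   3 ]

r2 → 1/3·r2
  [ 1  -4   -1 ]
  [ 0   1  1/3 ]
  [ 0  10    3 ]
r3 → r3 − 10·r2
  [ 1  -4    -1 ]
  [ 0   1   1/3 ]
  [ 0   0  -1/3 ]
r3 → -3·r3
  [ 1  -4   -1 ]
  [ 0   1  1/3 ]
  [ 0   0    1 ]
r2 → r2 − 1/3·r3
  [ 1  -4  -1 ]
  [ 0   1   0 ]
  [ 0   0   1 ]
r1 → r1 + r3
  [ 1  -4  0 ]
  [ 0   1  0 ]
  [ 0   0  1 ]
r1 → r1 + 4·r2
  [ 1  0  0 ]
  [ 0  1  0 ]
  [ 0  0  1 ]
The reduced form has 3 nonzero rows.

rank = 3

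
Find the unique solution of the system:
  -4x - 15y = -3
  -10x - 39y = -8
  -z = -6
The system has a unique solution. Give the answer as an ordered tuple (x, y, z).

Form the augmented matrix and row-reduce:
  [  -4  -15   0  |  -3 ]
  [ -10  -39   0  |  -8 ]
  [   0    0  -1  |  -6 ]
ρ1 := -1/4·ρ1
  [   1  15/4   0  |  3/4 ]
  [ -10   -39   0  |   -8 ]
  [   0     0  -1  |   -6 ]
ρ2 := ρ2 + 10·ρ1
  [ 1  15/4   0  |   3/4 ]
  [ 0  -3/2   0  |  -1/2 ]
  [ 0     0  -1  |    -6 ]
ρ2 := -2/3·ρ2
  [ 1  15/4   0  |  3/4 ]
  [ 0     1   0  |  1/3 ]
  [ 0     0  -1  |   -6 ]
ρ3 := -1·ρ3
  [ 1  15/4  0  |  3/4 ]
  [ 0     1  0  |  1/3 ]
  [ 0     0  1  |    6 ]
ρ1 := ρ1 − 15/4·ρ2
  [ 1  0  0  |  -1/2 ]
  [ 0  1  0  |   1/3 ]
  [ 0  0  1  |     6 ]
Reading off the last column: x = -1/2, y = 1/3, z = 6.

(-1/2, 1/3, 6)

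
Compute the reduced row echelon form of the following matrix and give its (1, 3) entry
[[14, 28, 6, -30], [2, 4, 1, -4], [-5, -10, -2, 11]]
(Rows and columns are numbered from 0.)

2

R1 → 1/14·R1
R2 → R2 − 2·R1
R3 → R3 + 5·R1
R2 → 7·R2
R3 → R3 − 1/7·R2
R1 → R1 − 3/7·R2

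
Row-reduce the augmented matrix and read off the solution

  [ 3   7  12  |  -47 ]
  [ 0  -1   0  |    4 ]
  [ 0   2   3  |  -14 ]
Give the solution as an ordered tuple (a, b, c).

(5/3, -4, -2)

Multiply R1 by 1/3.
Multiply R2 by -1.
Subtract 2 times R2 from R3.
Multiply R3 by 1/3.
Subtract 4 times R3 from R1.
Subtract 7/3 times R2 from R1.
Reading off the last column: a = 5/3, b = -4, c = -2.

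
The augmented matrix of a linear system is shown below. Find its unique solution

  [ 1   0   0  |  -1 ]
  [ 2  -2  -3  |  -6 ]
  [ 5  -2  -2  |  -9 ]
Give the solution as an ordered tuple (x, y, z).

R2 := R2 − 2·R1
  [ 1   0   0  |  -1 ]
  [ 0  -2  -3  |  -4 ]
  [ 5  -2  -2  |  -9 ]
R3 := R3 − 5·R1
  [ 1   0   0  |  -1 ]
  [ 0  -2  -3  |  -4 ]
  [ 0  -2  -2  |  -4 ]
R2 := -1/2·R2
  [ 1   0    0  |  -1 ]
  [ 0   1  3/2  |   2 ]
  [ 0  -2   -2  |  -4 ]
R3 := R3 + 2·R2
  [ 1  0    0  |  -1 ]
  [ 0  1  3/2  |   2 ]
  [ 0  0    1  |   0 ]
R2 := R2 − 3/2·R3
  [ 1  0  0  |  -1 ]
  [ 0  1  0  |   2 ]
  [ 0  0  1  |   0 ]
Reading off the last column: x = -1, y = 2, z = 0.

(-1, 2, 0)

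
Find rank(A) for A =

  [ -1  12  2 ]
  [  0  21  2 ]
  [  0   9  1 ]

rank = 3

R1 ← -1·R1
  [ 1  -12  -2 ]
  [ 0   21   2 ]
  [ 0    9   1 ]
R2 ← 1/21·R2
  [ 1  -12    -2 ]
  [ 0    1  2/21 ]
  [ 0    9     1 ]
R3 ← R3 − 9·R2
  [ 1  -12    -2 ]
  [ 0    1  2/21 ]
  [ 0    0   1/7 ]
R3 ← 7·R3
  [ 1  -12    -2 ]
  [ 0    1  2/21 ]
  [ 0    0     1 ]
R2 ← R2 − 2/21·R3
  [ 1  -12  -2 ]
  [ 0    1   0 ]
  [ 0    0   1 ]
R1 ← R1 + 2·R3
  [ 1  -12  0 ]
  [ 0    1  0 ]
  [ 0    0  1 ]
R1 ← R1 + 12·R2
  [ 1  0  0 ]
  [ 0  1  0 ]
  [ 0  0  1 ]
The reduced form has 3 nonzero rows.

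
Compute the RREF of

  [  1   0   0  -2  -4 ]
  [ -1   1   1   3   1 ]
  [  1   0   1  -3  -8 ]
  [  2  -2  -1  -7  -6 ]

Add R1 to R2.
  [ 1   0   0  -2  -4 ]
  [ 0   1   1   1  -3 ]
  [ 1   0   1  -3  -8 ]
  [ 2  -2  -1  -7  -6 ]
Subtract R1 from R3.
  [ 1   0   0  -2  -4 ]
  [ 0   1   1   1  -3 ]
  [ 0   0   1  -1  -4 ]
  [ 2  -2  -1  -7  -6 ]
Subtract 2 times R1 from R4.
  [ 1   0   0  -2  -4 ]
  [ 0   1   1   1  -3 ]
  [ 0   0   1  -1  -4 ]
  [ 0  -2  -1  -3   2 ]
Add 2 times R2 to R4.
  [ 1  0  0  -2  -4 ]
  [ 0  1  1   1  -3 ]
  [ 0  0  1  -1  -4 ]
  [ 0  0  1  -1  -4 ]
Subtract R3 from R4.
  [ 1  0  0  -2  -4 ]
  [ 0  1  1   1  -3 ]
  [ 0  0  1  -1  -4 ]
  [ 0  0  0   0   0 ]
Subtract R3 from R2.
  [ 1  0  0  -2  -4 ]
  [ 0  1  0   2   1 ]
  [ 0  0  1  -1  -4 ]
  [ 0  0  0   0   0 ]

[[1, 0, 0, -2, -4], [0, 1, 0, 2, 1], [0, 0, 1, -1, -4], [0, 0, 0, 0, 0]]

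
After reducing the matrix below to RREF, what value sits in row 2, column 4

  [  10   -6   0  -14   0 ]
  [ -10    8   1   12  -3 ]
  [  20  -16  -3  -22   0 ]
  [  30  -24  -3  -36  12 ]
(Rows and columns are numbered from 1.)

R1 := 1/10·R1
  [   1  -3/5   0  -7/5   0 ]
  [ -10     8   1    12  -3 ]
  [  20   -16  -3   -22   0 ]
  [  30   -24  -3   -36  12 ]
R2 := R2 + 10·R1
  [  1  -3/5   0  -7/5   0 ]
  [  0     2   1    -2  -3 ]
  [ 20   -16  -3   -22   0 ]
  [ 30   -24  -3   -36  12 ]
R3 := R3 − 20·R1
  [  1  -3/5   0  -7/5   0 ]
  [  0     2   1    -2  -3 ]
  [  0    -4  -3     6   0 ]
  [ 30   -24  -3   -36  12 ]
R4 := R4 − 30·R1
  [ 1  -3/5   0  -7/5   0 ]
  [ 0     2   1    -2  -3 ]
  [ 0    -4  -3     6   0 ]
  [ 0    -6  -3     6  12 ]
R2 := 1/2·R2
  [ 1  -3/5    0  -7/5     0 ]
  [ 0     1  1/2    -1  -3/2 ]
  [ 0    -4   -3     6     0 ]
  [ 0    -6   -3     6    12 ]
R3 := R3 + 4·R2
  [ 1  -3/5    0  -7/5     0 ]
  [ 0     1  1/2    -1  -3/2 ]
  [ 0     0   -1     2    -6 ]
  [ 0    -6   -3     6    12 ]
R4 := R4 + 6·R2
  [ 1  -3/5    0  -7/5     0 ]
  [ 0     1  1/2    -1  -3/2 ]
  [ 0     0   -1     2    -6 ]
  [ 0     0    0     0     3 ]
R3 := -1·R3
  [ 1  -3/5    0  -7/5     0 ]
  [ 0     1  1/2    -1  -3/2 ]
  [ 0     0    1    -2     6 ]
  [ 0     0    0     0     3 ]
R4 := 1/3·R4
  [ 1  -3/5    0  -7/5     0 ]
  [ 0     1  1/2    -1  -3/2 ]
  [ 0     0    1    -2     6 ]
  [ 0     0    0     0     1 ]
R3 := R3 − 6·R4
  [ 1  -3/5    0  -7/5     0 ]
  [ 0     1  1/2    -1  -3/2 ]
  [ 0     0    1    -2     0 ]
  [ 0     0    0     0     1 ]
R2 := R2 + 3/2·R4
  [ 1  -3/5    0  -7/5  0 ]
  [ 0     1  1/2    -1  0 ]
  [ 0     0    1    -2  0 ]
  [ 0     0    0     0  1 ]
R2 := R2 − 1/2·R3
  [ 1  -3/5  0  -7/5  0 ]
  [ 0     1  0     0  0 ]
  [ 0     0  1    -2  0 ]
  [ 0     0  0     0  1 ]
R1 := R1 + 3/5·R2
  [ 1  0  0  -7/5  0 ]
  [ 0  1  0     0  0 ]
  [ 0  0  1    -2  0 ]
  [ 0  0  0     0  1 ]

0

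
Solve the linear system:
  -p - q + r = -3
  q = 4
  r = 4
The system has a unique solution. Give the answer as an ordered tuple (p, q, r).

Form the augmented matrix and row-reduce:
  [ -1  -1  1  |  -3 ]
  [  0   1  0  |   4 ]
  [  0   0  1  |   4 ]
Multiply ρ1 by -1.
  [ 1  1  -1  |  3 ]
  [ 0  1   0  |  4 ]
  [ 0  0   1  |  4 ]
Add ρ3 to ρ1.
  [ 1  1  0  |  7 ]
  [ 0  1  0  |  4 ]
  [ 0  0  1  |  4 ]
Subtract ρ2 from ρ1.
  [ 1  0  0  |  3 ]
  [ 0  1  0  |  4 ]
  [ 0  0  1  |  4 ]
Reading off the last column: p = 3, q = 4, r = 4.

(3, 4, 4)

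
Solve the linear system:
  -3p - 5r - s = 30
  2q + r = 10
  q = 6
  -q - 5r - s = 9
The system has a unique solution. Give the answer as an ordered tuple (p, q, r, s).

Form the augmented matrix and row-reduce:
  [ -3   0  -5  -1  |  30 ]
  [  0   2   1   0  |  10 ]
  [  0   1   0   0  |   6 ]
  [  0  -1  -5  -1  |   9 ]
Multiply ρ1 by -1/3.
  [ 1   0  5/3  1/3  |  -10 ]
  [ 0   2    1    0  |   10 ]
  [ 0   1    0    0  |    6 ]
  [ 0  -1   -5   -1  |    9 ]
Multiply ρ2 by 1/2.
  [ 1   0  5/3  1/3  |  -10 ]
  [ 0   1  1/2    0  |    5 ]
  [ 0   1    0    0  |    6 ]
  [ 0  -1   -5   -1  |    9 ]
Subtract ρ2 from ρ3.
  [ 1   0   5/3  1/3  |  -10 ]
  [ 0   1   1/2    0  |    5 ]
  [ 0   0  -1/2    0  |    1 ]
  [ 0  -1    -5   -1  |    9 ]
Add ρ2 to ρ4.
  [ 1  0   5/3  1/3  |  -10 ]
  [ 0  1   1/2    0  |    5 ]
  [ 0  0  -1/2    0  |    1 ]
  [ 0  0  -9/2   -1  |   14 ]
Multiply ρ3 by -2.
  [ 1  0   5/3  1/3  |  -10 ]
  [ 0  1   1/2    0  |    5 ]
  [ 0  0     1    0  |   -2 ]
  [ 0  0  -9/2   -1  |   14 ]
Add 9/2 times ρ3 to ρ4.
  [ 1  0  5/3  1/3  |  -10 ]
  [ 0  1  1/2    0  |    5 ]
  [ 0  0    1    0  |   -2 ]
  [ 0  0    0   -1  |    5 ]
Multiply ρ4 by -1.
  [ 1  0  5/3  1/3  |  -10 ]
  [ 0  1  1/2    0  |    5 ]
  [ 0  0    1    0  |   -2 ]
  [ 0  0    0    1  |   -5 ]
Subtract 1/3 times ρ4 from ρ1.
  [ 1  0  5/3  0  |  -25/3 ]
  [ 0  1  1/2  0  |      5 ]
  [ 0  0    1  0  |     -2 ]
  [ 0  0    0  1  |     -5 ]
Subtract 1/2 times ρ3 from ρ2.
  [ 1  0  5/3  0  |  -25/3 ]
  [ 0  1    0  0  |      6 ]
  [ 0  0    1  0  |     -2 ]
  [ 0  0    0  1  |     -5 ]
Subtract 5/3 times ρ3 from ρ1.
  [ 1  0  0  0  |  -5 ]
  [ 0  1  0  0  |   6 ]
  [ 0  0  1  0  |  -2 ]
  [ 0  0  0  1  |  -5 ]
Reading off the last column: p = -5, q = 6, r = -2, s = -5.

(-5, 6, -2, -5)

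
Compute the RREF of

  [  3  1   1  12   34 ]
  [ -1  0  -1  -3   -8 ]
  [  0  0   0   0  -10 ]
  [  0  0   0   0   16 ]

R1 ← 1/3·R1
R2 ← R2 + R1
R2 ← 3·R2
R3 ← -1/10·R3
R4 ← R4 − 16·R3
R2 ← R2 − 10·R3
R1 ← R1 − 34/3·R3
R1 ← R1 − 1/3·R2

[[1, 0, 1, 3, 0], [0, 1, -2, 3, 0], [0, 0, 0, 0, 1], [0, 0, 0, 0, 0]]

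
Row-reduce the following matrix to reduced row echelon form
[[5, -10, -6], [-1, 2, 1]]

[[1, -2, 0], [0, 0, 1]]

Multiply R1 by 1/5.
  [  1  -2  -6/5 ]
  [ -1   2     1 ]
Add R1 to R2.
  [ 1  -2  -6/5 ]
  [ 0   0  -1/5 ]
Multiply R2 by -5.
  [ 1  -2  -6/5 ]
  [ 0   0     1 ]
Add 6/5 times R2 to R1.
  [ 1  -2  0 ]
  [ 0   0  1 ]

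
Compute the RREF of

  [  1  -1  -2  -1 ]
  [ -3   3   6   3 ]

[[1, -1, -2, -1], [0, 0, 0, 0]]

R2 ← R2 + 3·R1
  [ 1  -1  -2  -1 ]
  [ 0   0   0   0 ]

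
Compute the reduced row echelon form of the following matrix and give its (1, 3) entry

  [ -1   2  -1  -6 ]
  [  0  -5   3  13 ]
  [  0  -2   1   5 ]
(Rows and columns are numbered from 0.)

R1 := -1·R1
  [ 1  -2  1   6 ]
  [ 0  -5  3  13 ]
  [ 0  -2  1   5 ]
R2 := -1/5·R2
  [ 1  -2     1      6 ]
  [ 0   1  -3/5  -13/5 ]
  [ 0  -2     1      5 ]
R3 := R3 + 2·R2
  [ 1  -2     1      6 ]
  [ 0   1  -3/5  -13/5 ]
  [ 0   0  -1/5   -1/5 ]
R3 := -5·R3
  [ 1  -2     1      6 ]
  [ 0   1  -3/5  -13/5 ]
  [ 0   0     1      1 ]
R2 := R2 + 3/5·R3
  [ 1  -2  1   6 ]
  [ 0   1  0  -2 ]
  [ 0   0  1   1 ]
R1 := R1 − R3
  [ 1  -2  0   5 ]
  [ 0   1  0  -2 ]
  [ 0   0  1   1 ]
R1 := R1 + 2·R2
  [ 1  0  0   1 ]
  [ 0  1  0  -2 ]
  [ 0  0  1   1 ]

-2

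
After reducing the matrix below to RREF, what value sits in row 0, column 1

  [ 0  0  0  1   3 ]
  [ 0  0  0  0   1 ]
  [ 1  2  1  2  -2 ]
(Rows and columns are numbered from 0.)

2

R1 <=> R3
  [ 1  2  1  2  -2 ]
  [ 0  0  0  0   1 ]
  [ 0  0  0  1   3 ]
R2 <=> R3
  [ 1  2  1  2  -2 ]
  [ 0  0  0  1   3 ]
  [ 0  0  0  0   1 ]
R2 := R2 − 3·R3
  [ 1  2  1  2  -2 ]
  [ 0  0  0  1   0 ]
  [ 0  0  0  0   1 ]
R1 := R1 + 2·R3
  [ 1  2  1  2  0 ]
  [ 0  0  0  1  0 ]
  [ 0  0  0  0  1 ]
R1 := R1 − 2·R2
  [ 1  2  1  0  0 ]
  [ 0  0  0  1  0 ]
  [ 0  0  0  0  1 ]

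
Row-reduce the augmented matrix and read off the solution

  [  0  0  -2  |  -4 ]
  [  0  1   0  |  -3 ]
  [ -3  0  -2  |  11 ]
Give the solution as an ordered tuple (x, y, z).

(-5, -3, 2)

r1 <=> r3
  [ -3  0  -2  |  11 ]
  [  0  1   0  |  -3 ]
  [  0  0  -2  |  -4 ]
r1 ← -1/3·r1
  [ 1  0  2/3  |  -11/3 ]
  [ 0  1    0  |     -3 ]
  [ 0  0   -2  |     -4 ]
r3 ← -1/2·r3
  [ 1  0  2/3  |  -11/3 ]
  [ 0  1    0  |     -3 ]
  [ 0  0    1  |      2 ]
r1 ← r1 − 2/3·r3
  [ 1  0  0  |  -5 ]
  [ 0  1  0  |  -3 ]
  [ 0  0  1  |   2 ]
Reading off the last column: x = -5, y = -3, z = 2.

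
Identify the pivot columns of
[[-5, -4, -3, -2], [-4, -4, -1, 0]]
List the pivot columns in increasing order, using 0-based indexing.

R1 ← -1/5·R1
  [  1  4/5  3/5  2/5 ]
  [ -4   -4   -1    0 ]
R2 ← R2 + 4·R1
  [ 1   4/5  3/5  2/5 ]
  [ 0  -4/5  7/5  8/5 ]
R2 ← -5/4·R2
  [ 1  4/5   3/5  2/5 ]
  [ 0    1  -7/4   -2 ]
R1 ← R1 − 4/5·R2
  [ 1  0     2   2 ]
  [ 0  1  -7/4  -2 ]
Pivot columns are the columns containing a leading 1.

0, 1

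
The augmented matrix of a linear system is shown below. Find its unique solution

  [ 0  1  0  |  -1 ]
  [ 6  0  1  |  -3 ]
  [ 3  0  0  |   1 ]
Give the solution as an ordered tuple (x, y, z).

Swap R1 and R2.
  [ 6  0  1  |  -3 ]
  [ 0  1  0  |  -1 ]
  [ 3  0  0  |   1 ]
Multiply R1 by 1/6.
  [ 1  0  1/6  |  -1/2 ]
  [ 0  1    0  |    -1 ]
  [ 3  0    0  |     1 ]
Subtract 3 times R1 from R3.
  [ 1  0   1/6  |  -1/2 ]
  [ 0  1     0  |    -1 ]
  [ 0  0  -1/2  |   5/2 ]
Multiply R3 by -2.
  [ 1  0  1/6  |  -1/2 ]
  [ 0  1    0  |    -1 ]
  [ 0  0    1  |    -5 ]
Subtract 1/6 times R3 from R1.
  [ 1  0  0  |  1/3 ]
  [ 0  1  0  |   -1 ]
  [ 0  0  1  |   -5 ]
Reading off the last column: x = 1/3, y = -1, z = -5.

(1/3, -1, -5)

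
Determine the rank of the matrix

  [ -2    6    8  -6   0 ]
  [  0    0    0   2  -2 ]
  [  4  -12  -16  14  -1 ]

r1 ← -1/2·r1
  [ 1   -3   -4   3   0 ]
  [ 0    0    0   2  -2 ]
  [ 4  -12  -16  14  -1 ]
r3 ← r3 − 4·r1
  [ 1  -3  -4  3   0 ]
  [ 0   0   0  2  -2 ]
  [ 0   0   0  2  -1 ]
r2 ← 1/2·r2
  [ 1  -3  -4  3   0 ]
  [ 0   0   0  1  -1 ]
  [ 0   0   0  2  -1 ]
r3 ← r3 − 2·r2
  [ 1  -3  -4  3   0 ]
  [ 0   0   0  1  -1 ]
  [ 0   0   0  0   1 ]
r2 ← r2 + r3
  [ 1  -3  -4  3  0 ]
  [ 0   0   0  1  0 ]
  [ 0   0   0  0  1 ]
r1 ← r1 − 3·r2
  [ 1  -3  -4  0  0 ]
  [ 0   0   0  1  0 ]
  [ 0   0   0  0  1 ]
The reduced form has 3 nonzero rows.

rank = 3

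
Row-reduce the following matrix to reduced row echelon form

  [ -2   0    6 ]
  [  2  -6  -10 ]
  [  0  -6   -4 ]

R1 ← -1/2·R1
  [ 1   0   -3 ]
  [ 2  -6  -10 ]
  [ 0  -6   -4 ]
R2 ← R2 − 2·R1
  [ 1   0  -3 ]
  [ 0  -6  -4 ]
  [ 0  -6  -4 ]
R2 ← -1/6·R2
  [ 1   0   -3 ]
  [ 0   1  2/3 ]
  [ 0  -6   -4 ]
R3 ← R3 + 6·R2
  [ 1  0   -3 ]
  [ 0  1  2/3 ]
  [ 0  0    0 ]

[[1, 0, -3], [0, 1, 2/3], [0, 0, 0]]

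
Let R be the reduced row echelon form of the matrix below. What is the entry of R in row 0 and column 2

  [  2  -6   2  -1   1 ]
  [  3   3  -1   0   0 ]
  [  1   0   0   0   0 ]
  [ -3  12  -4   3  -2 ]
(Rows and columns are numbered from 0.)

0

r1 → 1/2·r1
r2 → r2 − 3·r1
r3 → r3 − r1
r4 → r4 + 3·r1
r2 → 1/12·r2
r3 → r3 − 3·r2
r4 → r4 − 3·r2
r3 → 8·r3
r4 → r4 − 9/8·r3
r3 → r3 + r4
r2 → r2 + 1/8·r4
r1 → r1 − 1/2·r4
r2 → r2 − 1/8·r3
r1 → r1 + 1/2·r3
r1 → r1 + 3·r2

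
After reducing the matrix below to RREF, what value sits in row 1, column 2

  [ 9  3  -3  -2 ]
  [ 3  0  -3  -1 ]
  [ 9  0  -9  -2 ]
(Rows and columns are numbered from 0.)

ρ1 := 1/9·ρ1
  [ 1  1/3  -1/3  -2/9 ]
  [ 3    0    -3    -1 ]
  [ 9    0    -9    -2 ]
ρ2 := ρ2 − 3·ρ1
  [ 1  1/3  -1/3  -2/9 ]
  [ 0   -1    -2  -1/3 ]
  [ 9    0    -9    -2 ]
ρ3 := ρ3 − 9·ρ1
  [ 1  1/3  -1/3  -2/9 ]
  [ 0   -1    -2  -1/3 ]
  [ 0   -3    -6     0 ]
ρ2 := -1·ρ2
  [ 1  1/3  -1/3  -2/9 ]
  [ 0    1     2   1/3 ]
  [ 0   -3    -6     0 ]
ρ3 := ρ3 + 3·ρ2
  [ 1  1/3  -1/3  -2/9 ]
  [ 0    1     2   1/3 ]
  [ 0    0     0     1 ]
ρ2 := ρ2 − 1/3·ρ3
  [ 1  1/3  -1/3  -2/9 ]
  [ 0    1     2     0 ]
  [ 0    0     0     1 ]
ρ1 := ρ1 + 2/9·ρ3
  [ 1  1/3  -1/3  0 ]
  [ 0    1     2  0 ]
  [ 0    0     0  1 ]
ρ1 := ρ1 − 1/3·ρ2
  [ 1  0  -1  0 ]
  [ 0  1   2  0 ]
  [ 0  0   0  1 ]

2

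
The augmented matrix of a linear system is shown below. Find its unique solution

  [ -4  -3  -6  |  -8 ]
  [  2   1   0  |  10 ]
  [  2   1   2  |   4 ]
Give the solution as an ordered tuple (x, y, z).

(2, 6, -3)

R1 := -1/4·R1
  [ 1  3/4  3/2  |   2 ]
  [ 2    1    0  |  10 ]
  [ 2    1    2  |   4 ]
R2 := R2 − 2·R1
  [ 1   3/4  3/2  |  2 ]
  [ 0  -1/2   -3  |  6 ]
  [ 2     1    2  |  4 ]
R3 := R3 − 2·R1
  [ 1   3/4  3/2  |  2 ]
  [ 0  -1/2   -3  |  6 ]
  [ 0  -1/2   -1  |  0 ]
R2 := -2·R2
  [ 1   3/4  3/2  |    2 ]
  [ 0     1    6  |  -12 ]
  [ 0  -1/2   -1  |    0 ]
R3 := R3 + 1/2·R2
  [ 1  3/4  3/2  |    2 ]
  [ 0    1    6  |  -12 ]
  [ 0    0    2  |   -6 ]
R3 := 1/2·R3
  [ 1  3/4  3/2  |    2 ]
  [ 0    1    6  |  -12 ]
  [ 0    0    1  |   -3 ]
R2 := R2 − 6·R3
  [ 1  3/4  3/2  |   2 ]
  [ 0    1    0  |   6 ]
  [ 0    0    1  |  -3 ]
R1 := R1 − 3/2·R3
  [ 1  3/4  0  |  13/2 ]
  [ 0    1  0  |     6 ]
  [ 0    0  1  |    -3 ]
R1 := R1 − 3/4·R2
  [ 1  0  0  |   2 ]
  [ 0  1  0  |   6 ]
  [ 0  0  1  |  -3 ]
Reading off the last column: x = 2, y = 6, z = -3.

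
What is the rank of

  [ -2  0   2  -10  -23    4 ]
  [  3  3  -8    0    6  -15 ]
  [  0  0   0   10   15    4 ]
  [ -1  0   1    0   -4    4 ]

R1 → -1/2·R1
  [  1  0  -1   5  23/2   -2 ]
  [  3  3  -8   0     6  -15 ]
  [  0  0   0  10    15    4 ]
  [ -1  0   1   0    -4    4 ]
R2 → R2 − 3·R1
  [  1  0  -1    5   23/2  -2 ]
  [  0  3  -5  -15  -57/2  -9 ]
  [  0  0   0   10     15   4 ]
  [ -1  0   1    0     -4   4 ]
R4 → R4 + R1
  [ 1  0  -1    5   23/2  -2 ]
  [ 0  3  -5  -15  -57/2  -9 ]
  [ 0  0   0   10     15   4 ]
  [ 0  0   0    5   15/2   2 ]
R2 → 1/3·R2
  [ 1  0    -1   5   23/2  -2 ]
  [ 0  1  -5/3  -5  -19/2  -3 ]
  [ 0  0     0  10     15   4 ]
  [ 0  0     0   5   15/2   2 ]
R3 → 1/10·R3
  [ 1  0    -1   5   23/2   -2 ]
  [ 0  1  -5/3  -5  -19/2   -3 ]
  [ 0  0     0   1    3/2  2/5 ]
  [ 0  0     0   5   15/2    2 ]
R4 → R4 − 5·R3
  [ 1  0    -1   5   23/2   -2 ]
  [ 0  1  -5/3  -5  -19/2   -3 ]
  [ 0  0     0   1    3/2  2/5 ]
  [ 0  0     0   0      0    0 ]
R2 → R2 + 5·R3
  [ 1  0    -1  5  23/2   -2 ]
  [ 0  1  -5/3  0    -2   -1 ]
  [ 0  0     0  1   3/2  2/5 ]
  [ 0  0     0  0     0    0 ]
R1 → R1 − 5·R3
  [ 1  0    -1  0    4   -4 ]
  [ 0  1  -5/3  0   -2   -1 ]
  [ 0  0     0  1  3/2  2/5 ]
  [ 0  0     0  0    0    0 ]
The reduced form has 3 nonzero rows.

rank = 3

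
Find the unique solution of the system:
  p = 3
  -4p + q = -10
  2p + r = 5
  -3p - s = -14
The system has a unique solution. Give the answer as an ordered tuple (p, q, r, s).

Form the augmented matrix and row-reduce:
  [  1  0  0   0  |    3 ]
  [ -4  1  0   0  |  -10 ]
  [  2  0  1   0  |    5 ]
  [ -3  0  0  -1  |  -14 ]
r2 → r2 + 4·r1
  [  1  0  0   0  |    3 ]
  [  0  1  0   0  |    2 ]
  [  2  0  1   0  |    5 ]
  [ -3  0  0  -1  |  -14 ]
r3 → r3 − 2·r1
  [  1  0  0   0  |    3 ]
  [  0  1  0   0  |    2 ]
  [  0  0  1   0  |   -1 ]
  [ -3  0  0  -1  |  -14 ]
r4 → r4 + 3·r1
  [ 1  0  0   0  |   3 ]
  [ 0  1  0   0  |   2 ]
  [ 0  0  1   0  |  -1 ]
  [ 0  0  0  -1  |  -5 ]
r4 → -1·r4
  [ 1  0  0  0  |   3 ]
  [ 0  1  0  0  |   2 ]
  [ 0  0  1  0  |  -1 ]
  [ 0  0  0  1  |   5 ]
Reading off the last column: p = 3, q = 2, r = -1, s = 5.

(3, 2, -1, 5)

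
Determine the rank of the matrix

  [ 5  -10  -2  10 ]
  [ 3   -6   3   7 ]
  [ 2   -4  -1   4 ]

Multiply R1 by 1/5.
  [ 1  -2  -2/5  2 ]
  [ 3  -6     3  7 ]
  [ 2  -4    -1  4 ]
Subtract 3 times R1 from R2.
  [ 1  -2  -2/5  2 ]
  [ 0   0  21/5  1 ]
  [ 2  -4    -1  4 ]
Subtract 2 times R1 from R3.
  [ 1  -2  -2/5  2 ]
  [ 0   0  21/5  1 ]
  [ 0   0  -1/5  0 ]
Multiply R2 by 5/21.
  [ 1  -2  -2/5     2 ]
  [ 0   0     1  5/21 ]
  [ 0   0  -1/5     0 ]
Add 1/5 times R2 to R3.
  [ 1  -2  -2/5     2 ]
  [ 0   0     1  5/21 ]
  [ 0   0     0  1/21 ]
Multiply R3 by 21.
  [ 1  -2  -2/5     2 ]
  [ 0   0     1  5/21 ]
  [ 0   0     0     1 ]
Subtract 5/21 times R3 from R2.
  [ 1  -2  -2/5  2 ]
  [ 0   0     1  0 ]
  [ 0   0     0  1 ]
Subtract 2 times R3 from R1.
  [ 1  -2  -2/5  0 ]
  [ 0   0     1  0 ]
  [ 0   0     0  1 ]
Add 2/5 times R2 to R1.
  [ 1  -2  0  0 ]
  [ 0   0  1  0 ]
  [ 0   0  0  1 ]
The reduced form has 3 nonzero rows.

rank = 3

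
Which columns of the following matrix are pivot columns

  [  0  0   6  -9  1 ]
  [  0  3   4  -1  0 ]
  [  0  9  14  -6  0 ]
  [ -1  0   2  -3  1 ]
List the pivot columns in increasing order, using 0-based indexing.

0, 1, 2, 4

Swap R1 and R4.
  [ -1  0   2  -3  1 ]
  [  0  3   4  -1  0 ]
  [  0  9  14  -6  0 ]
  [  0  0   6  -9  1 ]
Multiply R1 by -1.
  [ 1  0  -2   3  -1 ]
  [ 0  3   4  -1   0 ]
  [ 0  9  14  -6   0 ]
  [ 0  0   6  -9   1 ]
Multiply R2 by 1/3.
  [ 1  0   -2     3  -1 ]
  [ 0  1  4/3  -1/3   0 ]
  [ 0  9   14    -6   0 ]
  [ 0  0    6    -9   1 ]
Subtract 9 times R2 from R3.
  [ 1  0   -2     3  -1 ]
  [ 0  1  4/3  -1/3   0 ]
  [ 0  0    2    -3   0 ]
  [ 0  0    6    -9   1 ]
Multiply R3 by 1/2.
  [ 1  0   -2     3  -1 ]
  [ 0  1  4/3  -1/3   0 ]
  [ 0  0    1  -3/2   0 ]
  [ 0  0    6    -9   1 ]
Subtract 6 times R3 from R4.
  [ 1  0   -2     3  -1 ]
  [ 0  1  4/3  -1/3   0 ]
  [ 0  0    1  -3/2   0 ]
  [ 0  0    0     0   1 ]
Add R4 to R1.
  [ 1  0   -2     3  0 ]
  [ 0  1  4/3  -1/3  0 ]
  [ 0  0    1  -3/2  0 ]
  [ 0  0    0     0  1 ]
Subtract 4/3 times R3 from R2.
  [ 1  0  -2     3  0 ]
  [ 0  1   0   5/3  0 ]
  [ 0  0   1  -3/2  0 ]
  [ 0  0   0     0  1 ]
Add 2 times R3 to R1.
  [ 1  0  0     0  0 ]
  [ 0  1  0   5/3  0 ]
  [ 0  0  1  -3/2  0 ]
  [ 0  0  0     0  1 ]
Pivot columns are the columns containing a leading 1.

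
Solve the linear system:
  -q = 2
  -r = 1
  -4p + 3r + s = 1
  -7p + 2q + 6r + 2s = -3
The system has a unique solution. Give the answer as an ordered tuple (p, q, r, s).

(-1, -2, -1, 0)

Form the augmented matrix and row-reduce:
  [  0  -1   0  0  |   2 ]
  [  0   0  -1  0  |   1 ]
  [ -4   0   3  1  |   1 ]
  [ -7   2   6  2  |  -3 ]
r1 <-> r3
r1 ← -1/4·r1
r4 ← r4 + 7·r1
r2 <-> r3
r2 ← -1·r2
r4 ← r4 − 2·r2
r3 ← -1·r3
r4 ← r4 − 3/4·r3
r4 ← 4·r4
r1 ← r1 + 1/4·r4
r1 ← r1 + 3/4·r3
Reading off the last column: p = -1, q = -2, r = -1, s = 0.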